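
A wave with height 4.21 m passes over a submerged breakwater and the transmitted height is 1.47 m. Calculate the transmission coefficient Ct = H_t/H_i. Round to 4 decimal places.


Ct = H_t / H_i
Ct = 1.47 / 4.21
Ct = 0.3492

0.3492


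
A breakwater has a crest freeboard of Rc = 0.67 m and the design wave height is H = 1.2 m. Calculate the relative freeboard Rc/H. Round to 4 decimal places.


Relative freeboard = Rc / H
= 0.67 / 1.2
= 0.5583

0.5583


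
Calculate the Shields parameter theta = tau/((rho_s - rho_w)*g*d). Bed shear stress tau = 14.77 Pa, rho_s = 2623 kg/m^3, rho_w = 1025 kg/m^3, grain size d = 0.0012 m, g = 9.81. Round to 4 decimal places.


theta = tau / ((rho_s - rho_w) * g * d)
rho_s - rho_w = 2623 - 1025 = 1598
Denominator = 1598 * 9.81 * 0.0012 = 18.811656
theta = 14.77 / 18.811656
theta = 0.7852

0.7852


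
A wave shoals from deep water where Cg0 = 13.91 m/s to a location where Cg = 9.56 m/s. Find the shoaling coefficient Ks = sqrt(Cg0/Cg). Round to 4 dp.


Ks = sqrt(Cg0 / Cg)
Ks = sqrt(13.91 / 9.56)
Ks = sqrt(1.4550)
Ks = 1.2062

1.2062


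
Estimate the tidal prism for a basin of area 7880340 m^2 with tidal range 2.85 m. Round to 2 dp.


Tidal prism = Area * Tidal range
P = 7880340 * 2.85
P = 22458969.00 m^3

22458969.00


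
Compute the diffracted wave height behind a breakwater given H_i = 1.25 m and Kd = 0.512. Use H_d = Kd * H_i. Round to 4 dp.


H_d = Kd * H_i
H_d = 0.512 * 1.25
H_d = 0.6400 m

0.6400


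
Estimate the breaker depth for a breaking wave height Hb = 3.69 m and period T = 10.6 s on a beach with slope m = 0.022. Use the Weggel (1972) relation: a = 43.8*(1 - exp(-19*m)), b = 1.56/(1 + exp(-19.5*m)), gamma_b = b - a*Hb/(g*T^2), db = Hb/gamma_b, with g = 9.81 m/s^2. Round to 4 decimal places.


a = 43.8 * (1 - exp(-19 * m))
exp(-19 * 0.022) = exp(-0.4180) = 0.658362
a = 43.8 * (1 - 0.658362) = 14.963734
b = 1.56 / (1 + exp(-19.5 * m))
exp(-19.5 * 0.022) = exp(-0.4290) = 0.651160
b = 1.56 / (1 + 0.651160) = 0.944790
Hb / (g * T^2) = 3.69 / (9.81 * 10.6^2) = 3.69 / 1102.2516 = 0.00334769
gamma_b = b - a * Hb/(g*T^2) = 0.944790 - 14.963734 * 0.00334769 = 0.894696
db = Hb / gamma_b = 3.69 / 0.894696
db = 4.1243 m

4.1243


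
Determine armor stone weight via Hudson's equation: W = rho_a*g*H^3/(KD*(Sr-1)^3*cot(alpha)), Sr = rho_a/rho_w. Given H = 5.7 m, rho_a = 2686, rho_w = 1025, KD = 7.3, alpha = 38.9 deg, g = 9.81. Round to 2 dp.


Sr = rho_a / rho_w = 2686 / 1025 = 2.620488
(Sr - 1) = 1.620488
(Sr - 1)^3 = 4.255370
cot(38.9) = 1 / tan(38.9) = 1 / 0.806898 = 1.239314
Numerator = 2686 * 9.81 * 5.7^3 = 4879772.5844
Denominator = 7.3 * 4.255370 * 1.239314 = 38.498284
W = 4879772.5844 / 38.498284
W = 126752.99 N

126752.99


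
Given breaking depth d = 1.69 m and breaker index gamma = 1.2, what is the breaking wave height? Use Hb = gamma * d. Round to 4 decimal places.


Hb = gamma * d
Hb = 1.2 * 1.69
Hb = 2.0280 m

2.0280


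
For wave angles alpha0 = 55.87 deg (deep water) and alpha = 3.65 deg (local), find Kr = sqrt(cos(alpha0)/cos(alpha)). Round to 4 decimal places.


Kr = sqrt(cos(alpha0) / cos(alpha))
cos(55.87) = 0.561072
cos(3.65) = 0.997972
Kr = sqrt(0.561072 / 0.997972)
Kr = sqrt(0.562213)
Kr = 0.7498

0.7498


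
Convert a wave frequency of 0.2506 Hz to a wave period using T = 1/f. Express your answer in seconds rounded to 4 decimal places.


T = 1 / f
T = 1 / 0.2506
T = 3.9904 s

3.9904


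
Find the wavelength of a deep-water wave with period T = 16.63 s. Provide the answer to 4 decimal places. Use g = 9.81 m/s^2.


L0 = g * T^2 / (2 * pi)
L0 = 9.81 * 16.63^2 / (2 * pi)
L0 = 9.81 * 276.5569 / 6.28319
L0 = 2713.0232 / 6.28319
L0 = 431.7911 m

431.7911


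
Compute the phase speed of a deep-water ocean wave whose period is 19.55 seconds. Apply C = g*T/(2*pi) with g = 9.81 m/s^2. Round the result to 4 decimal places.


We use the deep-water celerity formula:
C = g * T / (2 * pi)
C = 9.81 * 19.55 / (2 * 3.14159...)
C = 191.785500 / 6.283185
C = 30.5236 m/s

30.5236


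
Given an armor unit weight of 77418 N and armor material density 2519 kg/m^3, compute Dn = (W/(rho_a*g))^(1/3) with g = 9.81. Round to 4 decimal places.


V = W / (rho_a * g)
V = 77418 / (2519 * 9.81)
V = 77418 / 24711.39
V = 3.132887 m^3
Dn = V^(1/3) = 3.132887^(1/3)
Dn = 1.4632 m

1.4632


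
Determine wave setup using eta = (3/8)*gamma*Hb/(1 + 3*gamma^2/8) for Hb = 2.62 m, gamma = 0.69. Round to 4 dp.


eta = (3/8) * gamma * Hb / (1 + 3*gamma^2/8)
Numerator = (3/8) * 0.69 * 2.62 = 0.677925
Denominator = 1 + 3*0.69^2/8 = 1 + 0.178538 = 1.178538
eta = 0.677925 / 1.178538
eta = 0.5752 m

0.5752


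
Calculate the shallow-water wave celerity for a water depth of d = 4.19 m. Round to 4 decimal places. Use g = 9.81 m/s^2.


Using the shallow-water approximation:
C = sqrt(g * d) = sqrt(9.81 * 4.19)
C = sqrt(41.1039)
C = 6.4112 m/s

6.4112


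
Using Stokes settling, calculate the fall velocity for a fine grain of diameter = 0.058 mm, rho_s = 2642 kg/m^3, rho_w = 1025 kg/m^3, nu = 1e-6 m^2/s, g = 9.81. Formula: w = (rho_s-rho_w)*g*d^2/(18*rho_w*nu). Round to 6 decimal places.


w = (rho_s - rho_w) * g * d^2 / (18 * rho_w * nu)
d = 0.058 mm = 0.000058 m
rho_s - rho_w = 2642 - 1025 = 1617
Numerator = 1617 * 9.81 * (0.000058)^2 = 0.000053362358
Denominator = 18 * 1025 * 1e-6 = 0.018450
w = 0.002892 m/s

0.002892


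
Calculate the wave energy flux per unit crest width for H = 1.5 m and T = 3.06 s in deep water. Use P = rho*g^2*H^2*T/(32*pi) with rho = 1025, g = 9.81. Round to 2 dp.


P = rho * g^2 * H^2 * T / (32 * pi)
P = 1025 * 9.81^2 * 1.5^2 * 3.06 / (32 * pi)
P = 1025 * 96.2361 * 2.2500 * 3.06 / 100.53096
P = 6755.63 W/m

6755.63


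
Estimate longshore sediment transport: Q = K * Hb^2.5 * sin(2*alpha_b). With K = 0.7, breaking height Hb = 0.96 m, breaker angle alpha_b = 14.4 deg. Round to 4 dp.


Q = K * Hb^2.5 * sin(2 * alpha_b)
Hb^2.5 = 0.96^2.5 = 0.902980
sin(2 * 14.4) = sin(28.8) = 0.481754
Q = 0.7 * 0.902980 * 0.481754
Q = 0.3045 m^3/s

0.3045


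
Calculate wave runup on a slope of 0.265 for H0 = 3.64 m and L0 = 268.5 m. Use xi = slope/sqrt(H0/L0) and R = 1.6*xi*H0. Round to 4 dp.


xi = slope / sqrt(H0/L0)
H0/L0 = 3.64/268.5 = 0.013557
sqrt(0.013557) = 0.116434
xi = 0.265 / 0.116434 = 2.275974
R = 1.6 * xi * H0 = 1.6 * 2.275974 * 3.64
R = 13.2553 m

13.2553


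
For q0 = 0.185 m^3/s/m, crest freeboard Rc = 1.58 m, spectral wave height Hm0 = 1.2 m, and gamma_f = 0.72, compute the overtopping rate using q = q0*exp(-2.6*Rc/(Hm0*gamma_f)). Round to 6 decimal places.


q = q0 * exp(-2.6 * Rc / (Hm0 * gamma_f))
Exponent = -2.6 * 1.58 / (1.2 * 0.72)
= -2.6 * 1.58 / 0.8640
= -4.754630
exp(-4.754630) = 0.008612
q = 0.185 * 0.008612
q = 0.001593 m^3/s/m

0.001593


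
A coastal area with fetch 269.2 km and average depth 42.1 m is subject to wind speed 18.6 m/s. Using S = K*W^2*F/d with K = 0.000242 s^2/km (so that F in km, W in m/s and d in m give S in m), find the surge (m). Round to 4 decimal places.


S = K * W^2 * F / d
W^2 = 18.6^2 = 345.96
S = 0.000242 * 345.96 * 269.2 / 42.1
Numerator = 0.000242 * 345.96 * 269.2 = 22.538049
S = 22.538049 / 42.1 = 0.5353 m

0.5353


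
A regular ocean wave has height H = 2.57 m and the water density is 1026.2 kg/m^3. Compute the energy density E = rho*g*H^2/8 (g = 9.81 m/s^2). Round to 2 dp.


E = (1/8) * rho * g * H^2
E = (1/8) * 1026.2 * 9.81 * 2.57^2
E = 0.125 * 1026.2 * 9.81 * 6.6049
E = 8311.46 J/m^2

8311.46


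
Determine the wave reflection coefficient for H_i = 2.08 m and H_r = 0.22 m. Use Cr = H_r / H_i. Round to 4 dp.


Cr = H_r / H_i
Cr = 0.22 / 2.08
Cr = 0.1058

0.1058


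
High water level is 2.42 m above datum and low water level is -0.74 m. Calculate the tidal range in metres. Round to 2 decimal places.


Tidal range = High water - Low water
Tidal range = 2.42 - (-0.74)
Tidal range = 3.16 m

3.16


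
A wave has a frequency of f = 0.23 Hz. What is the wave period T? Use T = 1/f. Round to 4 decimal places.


T = 1 / f
T = 1 / 0.23
T = 4.3478 s

4.3478


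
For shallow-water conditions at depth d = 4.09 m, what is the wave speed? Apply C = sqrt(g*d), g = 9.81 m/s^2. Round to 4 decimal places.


Using the shallow-water approximation:
C = sqrt(g * d) = sqrt(9.81 * 4.09)
C = sqrt(40.1229)
C = 6.3343 m/s

6.3343


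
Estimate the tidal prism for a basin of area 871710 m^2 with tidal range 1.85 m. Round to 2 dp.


Tidal prism = Area * Tidal range
P = 871710 * 1.85
P = 1612663.50 m^3

1612663.50


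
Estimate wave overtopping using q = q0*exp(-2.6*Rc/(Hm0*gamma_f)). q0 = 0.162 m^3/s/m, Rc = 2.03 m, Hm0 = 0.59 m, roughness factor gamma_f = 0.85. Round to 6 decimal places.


q = q0 * exp(-2.6 * Rc / (Hm0 * gamma_f))
Exponent = -2.6 * 2.03 / (0.59 * 0.85)
= -2.6 * 2.03 / 0.5015
= -10.524427
exp(-10.524427) = 0.000027
q = 0.162 * 0.000027
q = 0.000004 m^3/s/m

0.000004


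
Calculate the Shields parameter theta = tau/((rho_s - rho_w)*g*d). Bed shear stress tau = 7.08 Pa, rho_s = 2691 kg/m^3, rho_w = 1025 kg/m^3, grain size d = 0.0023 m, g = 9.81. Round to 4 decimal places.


theta = tau / ((rho_s - rho_w) * g * d)
rho_s - rho_w = 2691 - 1025 = 1666
Denominator = 1666 * 9.81 * 0.0023 = 37.589958
theta = 7.08 / 37.589958
theta = 0.1883

0.1883


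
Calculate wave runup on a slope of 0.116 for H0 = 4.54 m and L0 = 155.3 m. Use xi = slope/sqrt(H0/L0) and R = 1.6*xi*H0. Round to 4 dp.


xi = slope / sqrt(H0/L0)
H0/L0 = 4.54/155.3 = 0.029234
sqrt(0.029234) = 0.170979
xi = 0.116 / 0.170979 = 0.678447
R = 1.6 * xi * H0 = 1.6 * 0.678447 * 4.54
R = 4.9282 m

4.9282


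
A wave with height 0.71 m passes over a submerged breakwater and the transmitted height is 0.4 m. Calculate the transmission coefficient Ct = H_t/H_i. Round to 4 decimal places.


Ct = H_t / H_i
Ct = 0.4 / 0.71
Ct = 0.5634

0.5634


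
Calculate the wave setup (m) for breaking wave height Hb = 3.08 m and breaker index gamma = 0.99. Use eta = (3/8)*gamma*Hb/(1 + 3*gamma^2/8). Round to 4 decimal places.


eta = (3/8) * gamma * Hb / (1 + 3*gamma^2/8)
Numerator = (3/8) * 0.99 * 3.08 = 1.143450
Denominator = 1 + 3*0.99^2/8 = 1 + 0.367538 = 1.367538
eta = 1.143450 / 1.367538
eta = 0.8361 m

0.8361


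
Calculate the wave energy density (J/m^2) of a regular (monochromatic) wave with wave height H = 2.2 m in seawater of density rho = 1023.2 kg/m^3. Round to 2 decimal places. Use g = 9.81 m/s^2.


E = (1/8) * rho * g * H^2
E = (1/8) * 1023.2 * 9.81 * 2.2^2
E = 0.125 * 1023.2 * 9.81 * 4.8400
E = 6072.74 J/m^2

6072.74


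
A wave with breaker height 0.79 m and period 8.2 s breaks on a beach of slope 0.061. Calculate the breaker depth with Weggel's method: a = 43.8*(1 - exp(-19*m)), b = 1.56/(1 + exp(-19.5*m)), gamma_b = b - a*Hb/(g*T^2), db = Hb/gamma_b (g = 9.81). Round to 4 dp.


a = 43.8 * (1 - exp(-19 * m))
exp(-19 * 0.061) = exp(-1.1590) = 0.313800
a = 43.8 * (1 - 0.313800) = 30.055568
b = 1.56 / (1 + exp(-19.5 * m))
exp(-19.5 * 0.061) = exp(-1.1895) = 0.304373
b = 1.56 / (1 + 0.304373) = 1.195977
Hb / (g * T^2) = 0.79 / (9.81 * 8.2^2) = 0.79 / 659.6244 = 0.00119765
gamma_b = b - a * Hb/(g*T^2) = 1.195977 - 30.055568 * 0.00119765 = 1.159980
db = Hb / gamma_b = 0.79 / 1.159980
db = 0.6810 m

0.6810


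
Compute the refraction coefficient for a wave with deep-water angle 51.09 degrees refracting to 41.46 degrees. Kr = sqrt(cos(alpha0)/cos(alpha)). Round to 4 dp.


Kr = sqrt(cos(alpha0) / cos(alpha))
cos(51.09) = 0.628099
cos(41.46) = 0.749418
Kr = sqrt(0.628099 / 0.749418)
Kr = sqrt(0.838115)
Kr = 0.9155

0.9155


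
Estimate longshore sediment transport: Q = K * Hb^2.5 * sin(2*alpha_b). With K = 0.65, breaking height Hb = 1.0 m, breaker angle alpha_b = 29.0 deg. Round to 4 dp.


Q = K * Hb^2.5 * sin(2 * alpha_b)
Hb^2.5 = 1.0^2.5 = 1.000000
sin(2 * 29.0) = sin(58.0) = 0.848048
Q = 0.65 * 1.000000 * 0.848048
Q = 0.5512 m^3/s

0.5512


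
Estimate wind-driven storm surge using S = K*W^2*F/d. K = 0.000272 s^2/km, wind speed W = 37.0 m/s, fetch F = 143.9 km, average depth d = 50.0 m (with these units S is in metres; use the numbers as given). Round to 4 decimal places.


S = K * W^2 * F / d
W^2 = 37.0^2 = 1369.00
S = 0.000272 * 1369.00 * 143.9 / 50.0
Numerator = 0.000272 * 1369.00 * 143.9 = 53.583755
S = 53.583755 / 50.0 = 1.0717 m

1.0717


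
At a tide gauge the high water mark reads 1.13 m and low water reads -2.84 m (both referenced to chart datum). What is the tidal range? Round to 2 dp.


Tidal range = High water - Low water
Tidal range = 1.13 - (-2.84)
Tidal range = 3.97 m

3.97


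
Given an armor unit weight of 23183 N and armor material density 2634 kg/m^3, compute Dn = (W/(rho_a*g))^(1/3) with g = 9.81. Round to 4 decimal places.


V = W / (rho_a * g)
V = 23183 / (2634 * 9.81)
V = 23183 / 25839.54
V = 0.897191 m^3
Dn = V^(1/3) = 0.897191^(1/3)
Dn = 0.9645 m

0.9645


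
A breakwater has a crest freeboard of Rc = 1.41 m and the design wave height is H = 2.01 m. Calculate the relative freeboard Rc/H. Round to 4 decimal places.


Relative freeboard = Rc / H
= 1.41 / 2.01
= 0.7015

0.7015


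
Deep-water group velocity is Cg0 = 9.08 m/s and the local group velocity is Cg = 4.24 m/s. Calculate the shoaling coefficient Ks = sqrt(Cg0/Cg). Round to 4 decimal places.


Ks = sqrt(Cg0 / Cg)
Ks = sqrt(9.08 / 4.24)
Ks = sqrt(2.1415)
Ks = 1.4634

1.4634


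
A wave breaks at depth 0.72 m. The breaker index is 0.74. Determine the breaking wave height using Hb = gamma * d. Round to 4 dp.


Hb = gamma * d
Hb = 0.74 * 0.72
Hb = 0.5328 m

0.5328


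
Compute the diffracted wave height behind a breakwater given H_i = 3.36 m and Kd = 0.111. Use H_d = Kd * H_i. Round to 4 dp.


H_d = Kd * H_i
H_d = 0.111 * 3.36
H_d = 0.3730 m

0.3730


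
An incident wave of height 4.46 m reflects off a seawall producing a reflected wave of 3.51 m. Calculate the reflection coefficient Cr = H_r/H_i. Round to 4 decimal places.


Cr = H_r / H_i
Cr = 3.51 / 4.46
Cr = 0.7870

0.7870


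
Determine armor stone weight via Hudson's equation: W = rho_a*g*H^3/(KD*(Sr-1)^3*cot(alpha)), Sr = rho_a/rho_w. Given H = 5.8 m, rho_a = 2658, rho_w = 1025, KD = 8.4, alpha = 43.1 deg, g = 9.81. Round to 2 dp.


Sr = rho_a / rho_w = 2658 / 1025 = 2.593171
(Sr - 1) = 1.593171
(Sr - 1)^3 = 4.043775
cot(43.1) = 1 / tan(43.1) = 1 / 0.935783 = 1.068623
Numerator = 2658 * 9.81 * 5.8^3 = 5087541.4978
Denominator = 8.4 * 4.043775 * 1.068623 = 36.298684
W = 5087541.4978 / 36.298684
W = 140157.74 N

140157.74


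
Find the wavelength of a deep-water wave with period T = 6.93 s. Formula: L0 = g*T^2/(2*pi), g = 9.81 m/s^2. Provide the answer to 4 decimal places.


L0 = g * T^2 / (2 * pi)
L0 = 9.81 * 6.93^2 / (2 * pi)
L0 = 9.81 * 48.0249 / 6.28319
L0 = 471.1243 / 6.28319
L0 = 74.9818 m

74.9818


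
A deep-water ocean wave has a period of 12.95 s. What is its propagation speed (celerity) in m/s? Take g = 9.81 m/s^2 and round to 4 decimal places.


We use the deep-water celerity formula:
C = g * T / (2 * pi)
C = 9.81 * 12.95 / (2 * 3.14159...)
C = 127.039500 / 6.283185
C = 20.2190 m/s

20.2190


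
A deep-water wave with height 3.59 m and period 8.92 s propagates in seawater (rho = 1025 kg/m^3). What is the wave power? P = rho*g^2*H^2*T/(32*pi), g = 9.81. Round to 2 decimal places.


P = rho * g^2 * H^2 * T / (32 * pi)
P = 1025 * 9.81^2 * 3.59^2 * 8.92 / (32 * pi)
P = 1025 * 96.2361 * 12.8881 * 8.92 / 100.53096
P = 112801.74 W/m

112801.74


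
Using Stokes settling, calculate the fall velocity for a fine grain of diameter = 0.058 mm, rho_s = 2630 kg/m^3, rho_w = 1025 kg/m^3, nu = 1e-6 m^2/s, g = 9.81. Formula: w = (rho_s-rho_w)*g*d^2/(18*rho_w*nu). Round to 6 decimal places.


w = (rho_s - rho_w) * g * d^2 / (18 * rho_w * nu)
d = 0.058 mm = 0.000058 m
rho_s - rho_w = 2630 - 1025 = 1605
Numerator = 1605 * 9.81 * (0.000058)^2 = 0.000052966348
Denominator = 18 * 1025 * 1e-6 = 0.018450
w = 0.002871 m/s

0.002871


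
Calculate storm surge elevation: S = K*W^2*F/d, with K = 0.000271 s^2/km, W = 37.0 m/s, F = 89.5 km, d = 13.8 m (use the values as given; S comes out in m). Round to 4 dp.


S = K * W^2 * F / d
W^2 = 37.0^2 = 1369.00
S = 0.000271 * 1369.00 * 89.5 / 13.8
Numerator = 0.000271 * 1369.00 * 89.5 = 33.204410
S = 33.204410 / 13.8 = 2.4061 m

2.4061


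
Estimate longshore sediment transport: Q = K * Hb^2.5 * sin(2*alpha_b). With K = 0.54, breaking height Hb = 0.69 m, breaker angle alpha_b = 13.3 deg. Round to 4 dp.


Q = K * Hb^2.5 * sin(2 * alpha_b)
Hb^2.5 = 0.69^2.5 = 0.395478
sin(2 * 13.3) = sin(26.6) = 0.447759
Q = 0.54 * 0.395478 * 0.447759
Q = 0.0956 m^3/s

0.0956


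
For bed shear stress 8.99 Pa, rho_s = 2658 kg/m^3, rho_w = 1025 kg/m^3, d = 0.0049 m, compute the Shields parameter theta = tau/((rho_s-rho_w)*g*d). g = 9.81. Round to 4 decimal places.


theta = tau / ((rho_s - rho_w) * g * d)
rho_s - rho_w = 2658 - 1025 = 1633
Denominator = 1633 * 9.81 * 0.0049 = 78.496677
theta = 8.99 / 78.496677
theta = 0.1145

0.1145


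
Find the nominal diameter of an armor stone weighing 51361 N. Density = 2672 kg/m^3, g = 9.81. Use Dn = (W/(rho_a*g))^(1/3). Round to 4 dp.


V = W / (rho_a * g)
V = 51361 / (2672 * 9.81)
V = 51361 / 26212.32
V = 1.959422 m^3
Dn = V^(1/3) = 1.959422^(1/3)
Dn = 1.2513 m

1.2513


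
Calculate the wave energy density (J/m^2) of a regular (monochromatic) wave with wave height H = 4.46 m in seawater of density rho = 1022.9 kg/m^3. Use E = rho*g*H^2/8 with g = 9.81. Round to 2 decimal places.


E = (1/8) * rho * g * H^2
E = (1/8) * 1022.9 * 9.81 * 4.46^2
E = 0.125 * 1022.9 * 9.81 * 19.8916
E = 24950.65 J/m^2

24950.65


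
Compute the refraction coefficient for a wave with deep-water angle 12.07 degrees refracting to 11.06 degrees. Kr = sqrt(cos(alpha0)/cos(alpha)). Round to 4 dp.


Kr = sqrt(cos(alpha0) / cos(alpha))
cos(12.07) = 0.977893
cos(11.06) = 0.981427
Kr = sqrt(0.977893 / 0.981427)
Kr = sqrt(0.996399)
Kr = 0.9982

0.9982


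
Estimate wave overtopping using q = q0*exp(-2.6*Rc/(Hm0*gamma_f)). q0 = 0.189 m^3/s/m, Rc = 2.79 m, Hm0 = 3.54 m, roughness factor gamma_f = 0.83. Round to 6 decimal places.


q = q0 * exp(-2.6 * Rc / (Hm0 * gamma_f))
Exponent = -2.6 * 2.79 / (3.54 * 0.83)
= -2.6 * 2.79 / 2.9382
= -2.468858
exp(-2.468858) = 0.084681
q = 0.189 * 0.084681
q = 0.016005 m^3/s/m

0.016005


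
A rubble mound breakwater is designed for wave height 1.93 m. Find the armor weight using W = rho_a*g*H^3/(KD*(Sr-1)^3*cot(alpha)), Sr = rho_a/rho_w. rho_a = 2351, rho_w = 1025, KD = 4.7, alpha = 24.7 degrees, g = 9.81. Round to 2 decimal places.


Sr = rho_a / rho_w = 2351 / 1025 = 2.293659
(Sr - 1) = 1.293659
(Sr - 1)^3 = 2.165005
cot(24.7) = 1 / tan(24.7) = 1 / 0.459949 = 2.174156
Numerator = 2351 * 9.81 * 1.93^3 = 165803.4502
Denominator = 4.7 * 2.165005 * 2.174156 = 22.123178
W = 165803.4502 / 22.123178
W = 7494.56 N

7494.56


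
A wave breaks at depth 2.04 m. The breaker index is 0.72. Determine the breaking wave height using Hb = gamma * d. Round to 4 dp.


Hb = gamma * d
Hb = 0.72 * 2.04
Hb = 1.4688 m

1.4688


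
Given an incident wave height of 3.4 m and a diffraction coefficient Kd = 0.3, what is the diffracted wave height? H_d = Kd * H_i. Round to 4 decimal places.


H_d = Kd * H_i
H_d = 0.3 * 3.4
H_d = 1.0200 m

1.0200


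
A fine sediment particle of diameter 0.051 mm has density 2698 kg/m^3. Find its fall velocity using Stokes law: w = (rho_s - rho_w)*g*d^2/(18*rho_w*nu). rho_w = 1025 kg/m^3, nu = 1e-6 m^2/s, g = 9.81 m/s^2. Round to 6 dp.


w = (rho_s - rho_w) * g * d^2 / (18 * rho_w * nu)
d = 0.051 mm = 0.000051 m
rho_s - rho_w = 2698 - 1025 = 1673
Numerator = 1673 * 9.81 * (0.000051)^2 = 0.000042687950
Denominator = 18 * 1025 * 1e-6 = 0.018450
w = 0.002314 m/s

0.002314


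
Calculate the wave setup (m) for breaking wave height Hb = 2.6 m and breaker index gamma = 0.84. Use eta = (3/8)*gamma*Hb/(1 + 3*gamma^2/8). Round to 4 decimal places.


eta = (3/8) * gamma * Hb / (1 + 3*gamma^2/8)
Numerator = (3/8) * 0.84 * 2.6 = 0.819000
Denominator = 1 + 3*0.84^2/8 = 1 + 0.264600 = 1.264600
eta = 0.819000 / 1.264600
eta = 0.6476 m

0.6476


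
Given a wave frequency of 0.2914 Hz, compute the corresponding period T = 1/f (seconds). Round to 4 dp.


T = 1 / f
T = 1 / 0.2914
T = 3.4317 s

3.4317


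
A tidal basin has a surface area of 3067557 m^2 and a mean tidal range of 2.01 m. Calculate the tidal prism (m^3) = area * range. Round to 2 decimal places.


Tidal prism = Area * Tidal range
P = 3067557 * 2.01
P = 6165789.57 m^3

6165789.57


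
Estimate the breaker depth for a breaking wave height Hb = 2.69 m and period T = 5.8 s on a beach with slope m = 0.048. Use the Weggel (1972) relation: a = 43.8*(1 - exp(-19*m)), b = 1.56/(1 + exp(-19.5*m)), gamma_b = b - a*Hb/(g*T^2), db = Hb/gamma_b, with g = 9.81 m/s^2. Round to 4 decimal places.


a = 43.8 * (1 - exp(-19 * m))
exp(-19 * 0.048) = exp(-0.9120) = 0.401720
a = 43.8 * (1 - 0.401720) = 26.204665
b = 1.56 / (1 + exp(-19.5 * m))
exp(-19.5 * 0.048) = exp(-0.9360) = 0.392193
b = 1.56 / (1 + 0.392193) = 1.120534
Hb / (g * T^2) = 2.69 / (9.81 * 5.8^2) = 2.69 / 330.0084 = 0.00815131
gamma_b = b - a * Hb/(g*T^2) = 1.120534 - 26.204665 * 0.00815131 = 0.906932
db = Hb / gamma_b = 2.69 / 0.906932
db = 2.9660 m

2.9660


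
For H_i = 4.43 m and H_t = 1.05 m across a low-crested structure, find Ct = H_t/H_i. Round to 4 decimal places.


Ct = H_t / H_i
Ct = 1.05 / 4.43
Ct = 0.2370

0.2370


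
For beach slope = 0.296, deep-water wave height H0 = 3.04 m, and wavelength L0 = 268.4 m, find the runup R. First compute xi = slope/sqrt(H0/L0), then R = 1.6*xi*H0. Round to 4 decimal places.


xi = slope / sqrt(H0/L0)
H0/L0 = 3.04/268.4 = 0.011326
sqrt(0.011326) = 0.106425
xi = 0.296 / 0.106425 = 2.781289
R = 1.6 * xi * H0 = 1.6 * 2.781289 * 3.04
R = 13.5282 m

13.5282


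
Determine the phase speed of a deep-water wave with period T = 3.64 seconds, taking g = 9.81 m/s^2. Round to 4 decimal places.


We use the deep-water celerity formula:
C = g * T / (2 * pi)
C = 9.81 * 3.64 / (2 * 3.14159...)
C = 35.708400 / 6.283185
C = 5.6832 m/s

5.6832


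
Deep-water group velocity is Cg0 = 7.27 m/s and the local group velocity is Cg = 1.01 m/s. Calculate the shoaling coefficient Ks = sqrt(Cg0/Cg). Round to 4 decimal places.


Ks = sqrt(Cg0 / Cg)
Ks = sqrt(7.27 / 1.01)
Ks = sqrt(7.1980)
Ks = 2.6829

2.6829


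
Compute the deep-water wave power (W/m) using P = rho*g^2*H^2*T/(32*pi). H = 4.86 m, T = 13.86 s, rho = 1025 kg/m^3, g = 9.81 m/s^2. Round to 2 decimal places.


P = rho * g^2 * H^2 * T / (32 * pi)
P = 1025 * 9.81^2 * 4.86^2 * 13.86 / (32 * pi)
P = 1025 * 96.2361 * 23.6196 * 13.86 / 100.53096
P = 321216.46 W/m

321216.46


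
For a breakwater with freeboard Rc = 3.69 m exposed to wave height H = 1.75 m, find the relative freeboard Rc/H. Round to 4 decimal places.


Relative freeboard = Rc / H
= 3.69 / 1.75
= 2.1086

2.1086


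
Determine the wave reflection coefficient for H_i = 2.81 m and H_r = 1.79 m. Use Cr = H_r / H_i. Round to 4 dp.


Cr = H_r / H_i
Cr = 1.79 / 2.81
Cr = 0.6370

0.6370


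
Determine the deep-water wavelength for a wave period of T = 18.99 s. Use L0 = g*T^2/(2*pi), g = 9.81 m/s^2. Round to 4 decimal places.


L0 = g * T^2 / (2 * pi)
L0 = 9.81 * 18.99^2 / (2 * pi)
L0 = 9.81 * 360.6201 / 6.28319
L0 = 3537.6832 / 6.28319
L0 = 563.0398 m

563.0398


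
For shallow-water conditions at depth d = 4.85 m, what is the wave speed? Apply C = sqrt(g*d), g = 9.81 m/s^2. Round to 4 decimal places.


Using the shallow-water approximation:
C = sqrt(g * d) = sqrt(9.81 * 4.85)
C = sqrt(47.5785)
C = 6.8977 m/s

6.8977


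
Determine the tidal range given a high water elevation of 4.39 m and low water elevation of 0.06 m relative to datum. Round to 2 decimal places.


Tidal range = High water - Low water
Tidal range = 4.39 - (0.06)
Tidal range = 4.33 m

4.33


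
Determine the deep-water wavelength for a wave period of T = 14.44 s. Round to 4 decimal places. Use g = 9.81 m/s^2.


L0 = g * T^2 / (2 * pi)
L0 = 9.81 * 14.44^2 / (2 * pi)
L0 = 9.81 * 208.5136 / 6.28319
L0 = 2045.5184 / 6.28319
L0 = 325.5544 m

325.5544


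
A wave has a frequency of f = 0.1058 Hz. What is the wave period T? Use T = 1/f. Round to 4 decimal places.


T = 1 / f
T = 1 / 0.1058
T = 9.4518 s

9.4518


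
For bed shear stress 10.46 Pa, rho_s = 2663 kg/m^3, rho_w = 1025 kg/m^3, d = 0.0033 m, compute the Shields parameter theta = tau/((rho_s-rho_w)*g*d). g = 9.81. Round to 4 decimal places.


theta = tau / ((rho_s - rho_w) * g * d)
rho_s - rho_w = 2663 - 1025 = 1638
Denominator = 1638 * 9.81 * 0.0033 = 53.026974
theta = 10.46 / 53.026974
theta = 0.1973

0.1973


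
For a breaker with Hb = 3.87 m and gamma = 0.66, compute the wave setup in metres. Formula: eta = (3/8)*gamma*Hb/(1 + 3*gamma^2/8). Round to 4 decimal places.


eta = (3/8) * gamma * Hb / (1 + 3*gamma^2/8)
Numerator = (3/8) * 0.66 * 3.87 = 0.957825
Denominator = 1 + 3*0.66^2/8 = 1 + 0.163350 = 1.163350
eta = 0.957825 / 1.163350
eta = 0.8233 m

0.8233


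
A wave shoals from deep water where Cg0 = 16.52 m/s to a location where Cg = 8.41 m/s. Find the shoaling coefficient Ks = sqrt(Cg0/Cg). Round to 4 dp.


Ks = sqrt(Cg0 / Cg)
Ks = sqrt(16.52 / 8.41)
Ks = sqrt(1.9643)
Ks = 1.4015

1.4015


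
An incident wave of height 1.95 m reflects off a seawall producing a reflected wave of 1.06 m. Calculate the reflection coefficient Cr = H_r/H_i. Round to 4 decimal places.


Cr = H_r / H_i
Cr = 1.06 / 1.95
Cr = 0.5436

0.5436


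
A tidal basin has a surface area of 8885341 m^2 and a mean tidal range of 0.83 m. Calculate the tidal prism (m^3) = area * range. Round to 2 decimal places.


Tidal prism = Area * Tidal range
P = 8885341 * 0.83
P = 7374833.03 m^3

7374833.03


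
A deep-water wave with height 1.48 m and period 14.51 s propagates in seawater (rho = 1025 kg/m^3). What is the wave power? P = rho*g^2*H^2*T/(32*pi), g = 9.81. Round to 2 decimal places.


P = rho * g^2 * H^2 * T / (32 * pi)
P = 1025 * 9.81^2 * 1.48^2 * 14.51 / (32 * pi)
P = 1025 * 96.2361 * 2.1904 * 14.51 / 100.53096
P = 31185.51 W/m

31185.51


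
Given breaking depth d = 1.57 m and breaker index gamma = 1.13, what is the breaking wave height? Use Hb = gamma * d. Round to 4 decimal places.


Hb = gamma * d
Hb = 1.13 * 1.57
Hb = 1.7741 m

1.7741


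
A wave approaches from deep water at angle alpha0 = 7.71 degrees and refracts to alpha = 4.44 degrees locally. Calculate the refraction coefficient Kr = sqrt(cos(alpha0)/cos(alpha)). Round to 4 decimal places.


Kr = sqrt(cos(alpha0) / cos(alpha))
cos(7.71) = 0.990960
cos(4.44) = 0.996999
Kr = sqrt(0.990960 / 0.996999)
Kr = sqrt(0.993943)
Kr = 0.9970

0.9970


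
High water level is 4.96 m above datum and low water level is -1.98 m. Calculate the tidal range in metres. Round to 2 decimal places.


Tidal range = High water - Low water
Tidal range = 4.96 - (-1.98)
Tidal range = 6.94 m

6.94


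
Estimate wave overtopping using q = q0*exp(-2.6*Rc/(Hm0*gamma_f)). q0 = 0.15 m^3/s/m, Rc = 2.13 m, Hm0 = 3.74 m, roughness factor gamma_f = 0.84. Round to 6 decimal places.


q = q0 * exp(-2.6 * Rc / (Hm0 * gamma_f))
Exponent = -2.6 * 2.13 / (3.74 * 0.84)
= -2.6 * 2.13 / 3.1416
= -1.762796
exp(-1.762796) = 0.171564
q = 0.15 * 0.171564
q = 0.025735 m^3/s/m

0.025735


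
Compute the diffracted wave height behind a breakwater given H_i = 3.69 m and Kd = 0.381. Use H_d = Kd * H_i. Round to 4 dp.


H_d = Kd * H_i
H_d = 0.381 * 3.69
H_d = 1.4059 m

1.4059


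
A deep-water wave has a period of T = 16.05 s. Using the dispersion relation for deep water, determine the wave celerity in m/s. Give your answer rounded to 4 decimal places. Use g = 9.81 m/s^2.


We use the deep-water celerity formula:
C = g * T / (2 * pi)
C = 9.81 * 16.05 / (2 * 3.14159...)
C = 157.450500 / 6.283185
C = 25.0590 m/s

25.0590


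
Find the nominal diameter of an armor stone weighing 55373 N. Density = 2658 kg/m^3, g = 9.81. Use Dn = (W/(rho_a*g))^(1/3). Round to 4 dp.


V = W / (rho_a * g)
V = 55373 / (2658 * 9.81)
V = 55373 / 26074.98
V = 2.123607 m^3
Dn = V^(1/3) = 2.123607^(1/3)
Dn = 1.2854 m

1.2854


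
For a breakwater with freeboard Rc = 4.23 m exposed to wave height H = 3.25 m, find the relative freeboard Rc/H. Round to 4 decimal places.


Relative freeboard = Rc / H
= 4.23 / 3.25
= 1.3015

1.3015


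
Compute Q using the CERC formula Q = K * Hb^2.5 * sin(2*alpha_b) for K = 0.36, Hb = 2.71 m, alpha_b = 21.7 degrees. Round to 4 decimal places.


Q = K * Hb^2.5 * sin(2 * alpha_b)
Hb^2.5 = 2.71^2.5 = 12.089914
sin(2 * 21.7) = sin(43.4) = 0.687088
Q = 0.36 * 12.089914 * 0.687088
Q = 2.9905 m^3/s

2.9905


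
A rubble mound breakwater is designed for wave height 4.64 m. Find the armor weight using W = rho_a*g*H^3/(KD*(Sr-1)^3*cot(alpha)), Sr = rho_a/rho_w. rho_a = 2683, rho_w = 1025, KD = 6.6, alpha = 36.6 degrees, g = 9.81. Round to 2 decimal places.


Sr = rho_a / rho_w = 2683 / 1025 = 2.617561
(Sr - 1) = 1.617561
(Sr - 1)^3 = 4.232354
cot(36.6) = 1 / tan(36.6) = 1 / 0.742666 = 1.346501
Numerator = 2683 * 9.81 * 4.64^3 = 2629321.0705
Denominator = 6.6 * 4.232354 * 1.346501 = 37.612538
W = 2629321.0705 / 37.612538
W = 69905.44 N

69905.44


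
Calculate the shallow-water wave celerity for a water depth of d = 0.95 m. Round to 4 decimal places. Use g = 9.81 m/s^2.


Using the shallow-water approximation:
C = sqrt(g * d) = sqrt(9.81 * 0.95)
C = sqrt(9.3195)
C = 3.0528 m/s

3.0528


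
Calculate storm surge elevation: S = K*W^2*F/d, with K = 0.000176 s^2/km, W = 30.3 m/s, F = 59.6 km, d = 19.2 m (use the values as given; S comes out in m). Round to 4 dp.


S = K * W^2 * F / d
W^2 = 30.3^2 = 918.09
S = 0.000176 * 918.09 * 59.6 / 19.2
Numerator = 0.000176 * 918.09 * 59.6 = 9.630397
S = 9.630397 / 19.2 = 0.5016 m

0.5016


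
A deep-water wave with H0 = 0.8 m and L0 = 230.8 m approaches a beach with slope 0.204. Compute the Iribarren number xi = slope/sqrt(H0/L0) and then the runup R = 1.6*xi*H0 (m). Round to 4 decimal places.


xi = slope / sqrt(H0/L0)
H0/L0 = 0.8/230.8 = 0.003466
sqrt(0.003466) = 0.058874
xi = 0.204 / 0.058874 = 3.464999
R = 1.6 * xi * H0 = 1.6 * 3.464999 * 0.8
R = 4.4352 m

4.4352


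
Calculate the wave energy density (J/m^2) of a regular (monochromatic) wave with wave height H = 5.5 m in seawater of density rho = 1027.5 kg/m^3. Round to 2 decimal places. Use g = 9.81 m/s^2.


E = (1/8) * rho * g * H^2
E = (1/8) * 1027.5 * 9.81 * 5.5^2
E = 0.125 * 1027.5 * 9.81 * 30.2500
E = 38114.15 J/m^2

38114.15


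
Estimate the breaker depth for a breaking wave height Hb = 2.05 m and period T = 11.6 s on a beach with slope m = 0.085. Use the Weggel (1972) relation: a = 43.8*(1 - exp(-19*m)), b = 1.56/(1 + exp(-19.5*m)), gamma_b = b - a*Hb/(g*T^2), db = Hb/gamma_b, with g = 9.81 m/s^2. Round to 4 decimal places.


a = 43.8 * (1 - exp(-19 * m))
exp(-19 * 0.085) = exp(-1.6150) = 0.198891
a = 43.8 * (1 - 0.198891) = 35.088589
b = 1.56 / (1 + exp(-19.5 * m))
exp(-19.5 * 0.085) = exp(-1.6575) = 0.190615
b = 1.56 / (1 + 0.190615) = 1.310247
Hb / (g * T^2) = 2.05 / (9.81 * 11.6^2) = 2.05 / 1320.0336 = 0.00155299
gamma_b = b - a * Hb/(g*T^2) = 1.310247 - 35.088589 * 0.00155299 = 1.255755
db = Hb / gamma_b = 2.05 / 1.255755
db = 1.6325 m

1.6325


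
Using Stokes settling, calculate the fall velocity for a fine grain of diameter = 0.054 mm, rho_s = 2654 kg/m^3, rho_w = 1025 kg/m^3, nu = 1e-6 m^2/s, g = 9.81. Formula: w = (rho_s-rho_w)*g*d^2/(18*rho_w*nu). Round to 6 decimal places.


w = (rho_s - rho_w) * g * d^2 / (18 * rho_w * nu)
d = 0.054 mm = 0.000054 m
rho_s - rho_w = 2654 - 1025 = 1629
Numerator = 1629 * 9.81 * (0.000054)^2 = 0.000046599109
Denominator = 18 * 1025 * 1e-6 = 0.018450
w = 0.002526 m/s

0.002526


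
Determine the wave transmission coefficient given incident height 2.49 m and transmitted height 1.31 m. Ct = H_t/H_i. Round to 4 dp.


Ct = H_t / H_i
Ct = 1.31 / 2.49
Ct = 0.5261

0.5261


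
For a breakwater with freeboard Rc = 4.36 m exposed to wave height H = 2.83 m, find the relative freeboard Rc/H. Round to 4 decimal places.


Relative freeboard = Rc / H
= 4.36 / 2.83
= 1.5406

1.5406


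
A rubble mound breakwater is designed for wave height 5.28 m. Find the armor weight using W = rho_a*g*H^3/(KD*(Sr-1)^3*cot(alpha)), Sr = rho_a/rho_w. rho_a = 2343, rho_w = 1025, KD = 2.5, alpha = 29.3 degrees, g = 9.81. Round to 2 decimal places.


Sr = rho_a / rho_w = 2343 / 1025 = 2.285854
(Sr - 1) = 1.285854
(Sr - 1)^3 = 2.126056
cot(29.3) = 1 / tan(29.3) = 1 / 0.561174 = 1.781979
Numerator = 2343 * 9.81 * 5.28^3 = 3383319.9031
Denominator = 2.5 * 2.126056 * 1.781979 = 9.471467
W = 3383319.9031 / 9.471467
W = 357211.83 N

357211.83


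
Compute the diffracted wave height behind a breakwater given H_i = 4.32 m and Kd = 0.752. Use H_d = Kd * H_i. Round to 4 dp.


H_d = Kd * H_i
H_d = 0.752 * 4.32
H_d = 3.2486 m

3.2486


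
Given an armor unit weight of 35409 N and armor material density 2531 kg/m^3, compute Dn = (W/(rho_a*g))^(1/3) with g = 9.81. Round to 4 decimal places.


V = W / (rho_a * g)
V = 35409 / (2531 * 9.81)
V = 35409 / 24829.11
V = 1.426108 m^3
Dn = V^(1/3) = 1.426108^(1/3)
Dn = 1.1256 m

1.1256


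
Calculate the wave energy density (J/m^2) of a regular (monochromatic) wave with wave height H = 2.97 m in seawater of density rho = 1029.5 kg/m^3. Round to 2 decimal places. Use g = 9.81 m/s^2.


E = (1/8) * rho * g * H^2
E = (1/8) * 1029.5 * 9.81 * 2.97^2
E = 0.125 * 1029.5 * 9.81 * 8.8209
E = 11135.72 J/m^2

11135.72


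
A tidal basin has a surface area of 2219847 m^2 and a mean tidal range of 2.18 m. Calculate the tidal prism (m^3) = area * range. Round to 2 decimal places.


Tidal prism = Area * Tidal range
P = 2219847 * 2.18
P = 4839266.46 m^3

4839266.46


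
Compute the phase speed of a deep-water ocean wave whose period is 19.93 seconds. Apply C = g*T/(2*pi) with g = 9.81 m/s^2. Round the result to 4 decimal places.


We use the deep-water celerity formula:
C = g * T / (2 * pi)
C = 9.81 * 19.93 / (2 * 3.14159...)
C = 195.513300 / 6.283185
C = 31.1169 m/s

31.1169


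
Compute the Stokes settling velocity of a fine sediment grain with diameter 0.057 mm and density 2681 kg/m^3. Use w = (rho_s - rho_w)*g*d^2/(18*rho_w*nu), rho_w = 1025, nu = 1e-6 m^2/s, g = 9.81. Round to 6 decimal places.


w = (rho_s - rho_w) * g * d^2 / (18 * rho_w * nu)
d = 0.057 mm = 0.000057 m
rho_s - rho_w = 2681 - 1025 = 1656
Numerator = 1656 * 9.81 * (0.000057)^2 = 0.000052781175
Denominator = 18 * 1025 * 1e-6 = 0.018450
w = 0.002861 m/s

0.002861


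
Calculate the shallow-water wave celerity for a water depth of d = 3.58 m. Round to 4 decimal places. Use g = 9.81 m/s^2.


Using the shallow-water approximation:
C = sqrt(g * d) = sqrt(9.81 * 3.58)
C = sqrt(35.1198)
C = 5.9262 m/s

5.9262


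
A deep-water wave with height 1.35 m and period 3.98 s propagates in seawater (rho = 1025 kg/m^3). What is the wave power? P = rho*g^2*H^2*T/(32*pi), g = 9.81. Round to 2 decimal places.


P = rho * g^2 * H^2 * T / (32 * pi)
P = 1025 * 9.81^2 * 1.35^2 * 3.98 / (32 * pi)
P = 1025 * 96.2361 * 1.8225 * 3.98 / 100.53096
P = 7117.26 W/m

7117.26


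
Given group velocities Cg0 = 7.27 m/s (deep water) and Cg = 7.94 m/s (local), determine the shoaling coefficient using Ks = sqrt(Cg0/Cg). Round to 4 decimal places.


Ks = sqrt(Cg0 / Cg)
Ks = sqrt(7.27 / 7.94)
Ks = sqrt(0.9156)
Ks = 0.9569

0.9569


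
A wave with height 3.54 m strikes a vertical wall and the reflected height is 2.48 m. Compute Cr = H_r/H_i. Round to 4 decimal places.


Cr = H_r / H_i
Cr = 2.48 / 3.54
Cr = 0.7006

0.7006


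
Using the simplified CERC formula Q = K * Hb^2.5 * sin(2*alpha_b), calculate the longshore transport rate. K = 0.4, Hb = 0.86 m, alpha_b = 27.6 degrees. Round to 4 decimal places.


Q = K * Hb^2.5 * sin(2 * alpha_b)
Hb^2.5 = 0.86^2.5 = 0.685877
sin(2 * 27.6) = sin(55.2) = 0.821149
Q = 0.4 * 0.685877 * 0.821149
Q = 0.2253 m^3/s

0.2253


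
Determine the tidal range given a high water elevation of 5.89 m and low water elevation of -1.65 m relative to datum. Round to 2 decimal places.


Tidal range = High water - Low water
Tidal range = 5.89 - (-1.65)
Tidal range = 7.54 m

7.54


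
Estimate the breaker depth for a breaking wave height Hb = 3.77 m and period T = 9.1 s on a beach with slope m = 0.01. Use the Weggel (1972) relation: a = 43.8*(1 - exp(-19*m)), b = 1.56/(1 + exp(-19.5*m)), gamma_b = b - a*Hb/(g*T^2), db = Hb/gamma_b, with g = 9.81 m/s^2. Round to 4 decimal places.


a = 43.8 * (1 - exp(-19 * m))
exp(-19 * 0.01) = exp(-0.1900) = 0.826959
a = 43.8 * (1 - 0.826959) = 7.579190
b = 1.56 / (1 + exp(-19.5 * m))
exp(-19.5 * 0.01) = exp(-0.1950) = 0.822835
b = 1.56 / (1 + 0.822835) = 0.855810
Hb / (g * T^2) = 3.77 / (9.81 * 9.1^2) = 3.77 / 812.3661 = 0.00464076
gamma_b = b - a * Hb/(g*T^2) = 0.855810 - 7.579190 * 0.00464076 = 0.820637
db = Hb / gamma_b = 3.77 / 0.820637
db = 4.5940 m

4.5940


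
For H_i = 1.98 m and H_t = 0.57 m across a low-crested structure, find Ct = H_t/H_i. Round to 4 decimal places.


Ct = H_t / H_i
Ct = 0.57 / 1.98
Ct = 0.2879

0.2879


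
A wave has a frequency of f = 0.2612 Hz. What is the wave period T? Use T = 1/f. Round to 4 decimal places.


T = 1 / f
T = 1 / 0.2612
T = 3.8285 s

3.8285


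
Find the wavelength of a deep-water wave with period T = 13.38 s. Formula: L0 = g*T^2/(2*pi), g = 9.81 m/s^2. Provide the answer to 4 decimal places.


L0 = g * T^2 / (2 * pi)
L0 = 9.81 * 13.38^2 / (2 * pi)
L0 = 9.81 * 179.0244 / 6.28319
L0 = 1756.2294 / 6.28319
L0 = 279.5126 m

279.5126


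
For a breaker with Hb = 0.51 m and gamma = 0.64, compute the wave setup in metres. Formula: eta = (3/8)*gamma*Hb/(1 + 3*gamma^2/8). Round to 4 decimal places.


eta = (3/8) * gamma * Hb / (1 + 3*gamma^2/8)
Numerator = (3/8) * 0.64 * 0.51 = 0.122400
Denominator = 1 + 3*0.64^2/8 = 1 + 0.153600 = 1.153600
eta = 0.122400 / 1.153600
eta = 0.1061 m

0.1061


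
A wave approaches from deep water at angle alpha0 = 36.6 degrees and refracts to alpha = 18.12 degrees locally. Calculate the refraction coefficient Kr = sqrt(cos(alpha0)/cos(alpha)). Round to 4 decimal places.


Kr = sqrt(cos(alpha0) / cos(alpha))
cos(36.6) = 0.802817
cos(18.12) = 0.950407
Kr = sqrt(0.802817 / 0.950407)
Kr = sqrt(0.844709)
Kr = 0.9191

0.9191


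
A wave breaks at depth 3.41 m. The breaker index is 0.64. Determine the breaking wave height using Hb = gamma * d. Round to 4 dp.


Hb = gamma * d
Hb = 0.64 * 3.41
Hb = 2.1824 m

2.1824


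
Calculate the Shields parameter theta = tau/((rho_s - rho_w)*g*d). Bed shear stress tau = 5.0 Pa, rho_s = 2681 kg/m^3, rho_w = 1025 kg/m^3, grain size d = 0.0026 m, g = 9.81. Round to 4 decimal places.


theta = tau / ((rho_s - rho_w) * g * d)
rho_s - rho_w = 2681 - 1025 = 1656
Denominator = 1656 * 9.81 * 0.0026 = 42.237936
theta = 5.0 / 42.237936
theta = 0.1184

0.1184


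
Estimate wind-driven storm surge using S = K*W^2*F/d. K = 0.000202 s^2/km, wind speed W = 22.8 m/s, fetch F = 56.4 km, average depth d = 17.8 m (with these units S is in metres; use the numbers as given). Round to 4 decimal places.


S = K * W^2 * F / d
W^2 = 22.8^2 = 519.84
S = 0.000202 * 519.84 * 56.4 / 17.8
Numerator = 0.000202 * 519.84 * 56.4 = 5.922433
S = 5.922433 / 17.8 = 0.3327 m

0.3327


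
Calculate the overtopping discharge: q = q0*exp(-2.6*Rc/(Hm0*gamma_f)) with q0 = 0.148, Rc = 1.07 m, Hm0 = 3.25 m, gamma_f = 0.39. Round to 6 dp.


q = q0 * exp(-2.6 * Rc / (Hm0 * gamma_f))
Exponent = -2.6 * 1.07 / (3.25 * 0.39)
= -2.6 * 1.07 / 1.2675
= -2.194872
exp(-2.194872) = 0.111373
q = 0.148 * 0.111373
q = 0.016483 m^3/s/m

0.016483


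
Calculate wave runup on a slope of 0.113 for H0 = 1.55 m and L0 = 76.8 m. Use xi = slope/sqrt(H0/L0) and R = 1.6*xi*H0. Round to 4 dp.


xi = slope / sqrt(H0/L0)
H0/L0 = 1.55/76.8 = 0.020182
sqrt(0.020182) = 0.142064
xi = 0.113 / 0.142064 = 0.795414
R = 1.6 * xi * H0 = 1.6 * 0.795414 * 1.55
R = 1.9726 m

1.9726
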